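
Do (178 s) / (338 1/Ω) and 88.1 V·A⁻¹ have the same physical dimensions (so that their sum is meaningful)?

No

Dimensions:
  (178 s) / (338 1/Ω):  [s] / [kg⁻¹·m⁻²·s³·A²] = kg·m²·s⁻²·A⁻²
  88.1 V·A⁻¹:  V·A⁻¹ = J·C⁻¹·A⁻¹ = kg·m²·s⁻³·A⁻²
kg·m²·s⁻²·A⁻² ≠ kg·m²·s⁻³·A⁻², so they cannot be added.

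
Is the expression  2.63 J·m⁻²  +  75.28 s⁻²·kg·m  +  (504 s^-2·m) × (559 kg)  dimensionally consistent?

Expand each in SI base units:
  2.63 J·m⁻²:  J·m⁻² = N·m·m⁻² = kg·s⁻²
  75.28 s⁻²·kg·m:  kg·m·s⁻²
  (504 s^-2·m) × (559 kg):  [m·s⁻²] · [kg] = kg·m·s⁻²
The terms do not share a single dimension (kg·m·s⁻² vs kg·s⁻²).

No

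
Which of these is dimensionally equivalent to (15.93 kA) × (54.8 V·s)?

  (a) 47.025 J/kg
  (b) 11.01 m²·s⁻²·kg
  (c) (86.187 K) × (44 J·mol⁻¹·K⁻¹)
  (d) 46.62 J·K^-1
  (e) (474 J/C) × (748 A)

(b)

Reference: [A] · [kg·m²·s⁻²·A⁻¹] = kg·m²·s⁻².
Each option:
  (a) J·kg⁻¹ = N·m·kg⁻¹ = m²·s⁻²
  (b) kg·m²·s⁻²  ← same
  (c) [K] · [kg·m²·s⁻²·K⁻¹·mol⁻¹] = kg·m²·s⁻²·mol⁻¹
  (d) J·K⁻¹ = N·m·K⁻¹ = kg·m²·s⁻²·K⁻¹
  (e) [kg·m²·s⁻³·A⁻¹] · [A] = kg·m²·s⁻³
Only (b) matches kg·m²·s⁻².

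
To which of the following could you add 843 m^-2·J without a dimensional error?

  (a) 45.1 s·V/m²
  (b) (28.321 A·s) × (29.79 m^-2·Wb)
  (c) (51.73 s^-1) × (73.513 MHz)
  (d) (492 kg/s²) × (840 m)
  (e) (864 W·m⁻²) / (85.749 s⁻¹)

Reference: J·m⁻² = N·m·m⁻² = kg·s⁻².
Each option:
  (a) V·s·m⁻² = J·C⁻¹·s·m⁻² = kg·s⁻²·A⁻¹
  (b) [s·A] · [kg·s⁻²·A⁻¹] = kg·s⁻¹
  (c) [s⁻¹] · [s⁻¹] = s⁻²
  (d) [kg·s⁻²] · [m] = kg·m·s⁻²
  (e) [kg·s⁻³] / [s⁻¹] = kg·s⁻²  ← same
Only (e) matches kg·s⁻².

(e)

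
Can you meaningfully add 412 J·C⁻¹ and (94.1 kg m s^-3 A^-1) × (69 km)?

Work out the base dimensions of each:
  412 J·C⁻¹:  J·C⁻¹ = N·m·(s·A)⁻¹ = kg·m²·s⁻³·A⁻¹
  (94.1 kg m s^-3 A^-1) × (69 km):  [kg·m·s⁻³·A⁻¹] · [m] = kg·m²·s⁻³·A⁻¹
Both are kg·m²·s⁻³·A⁻¹, so they have the same dimensions and can be added.

Yes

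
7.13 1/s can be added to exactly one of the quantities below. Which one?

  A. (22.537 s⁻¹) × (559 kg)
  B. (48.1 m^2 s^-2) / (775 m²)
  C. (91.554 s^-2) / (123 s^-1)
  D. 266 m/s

Reference: s⁻¹.
Each option:
  A. [s⁻¹] · [kg] = kg·s⁻¹
  B. [m²·s⁻²] / [m²] = s⁻²
  C. [s⁻²] / [s⁻¹] = s⁻¹  ← same
  D. m·s⁻¹
Only C. matches s⁻¹.

C.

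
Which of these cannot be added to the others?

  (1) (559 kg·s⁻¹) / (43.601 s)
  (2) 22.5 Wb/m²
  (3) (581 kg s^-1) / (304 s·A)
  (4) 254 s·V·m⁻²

Work out the base dimensions of each:
  (1) [kg·s⁻¹] / [s] = kg·s⁻²
  (2) Wb·m⁻² = V·s·m⁻² = kg·s⁻²·A⁻¹
  (3) [kg·s⁻¹] / [s·A] = kg·s⁻²·A⁻¹
  (4) V·s·m⁻² = J·C⁻¹·s·m⁻² = kg·s⁻²·A⁻¹
All reduce to kg·s⁻²·A⁻¹ except (1), which is kg·s⁻².

(1)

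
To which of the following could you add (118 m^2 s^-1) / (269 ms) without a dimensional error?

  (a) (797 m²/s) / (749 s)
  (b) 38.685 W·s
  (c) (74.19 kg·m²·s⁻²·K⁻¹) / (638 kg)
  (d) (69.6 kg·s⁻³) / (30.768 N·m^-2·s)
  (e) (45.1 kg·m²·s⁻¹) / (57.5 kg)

(a)

Reference: [m²·s⁻¹] / [s] = m²·s⁻².
Each option:
  (a) [m²·s⁻¹] / [s] = m²·s⁻²  ← same
  (b) W·s = J·s⁻¹·s = kg·m²·s⁻²
  (c) [kg·m²·s⁻²·K⁻¹] / [kg] = m²·s⁻²·K⁻¹
  (d) [kg·s⁻³] / [kg·m⁻¹·s⁻¹] = m·s⁻²
  (e) [kg·m²·s⁻¹] / [kg] = m²·s⁻¹
Only (a) matches m²·s⁻².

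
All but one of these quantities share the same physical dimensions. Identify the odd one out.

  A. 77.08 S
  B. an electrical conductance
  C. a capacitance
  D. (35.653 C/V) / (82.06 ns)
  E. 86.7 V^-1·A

Expand each in SI base units:
  A. S = Ω⁻¹ = kg⁻¹·m⁻²·s³·A²
  B. [electrical conductance] = kg⁻¹·m⁻²·s³·A²
  C. [capacitance] = kg⁻¹·m⁻²·s⁴·A²
  D. [kg⁻¹·m⁻²·s⁴·A²] / [s] = kg⁻¹·m⁻²·s³·A²
  E. A·V⁻¹ = A·(J·C⁻¹)⁻¹ = kg⁻¹·m⁻²·s³·A²
All reduce to kg⁻¹·m⁻²·s³·A² except C., which is kg⁻¹·m⁻²·s⁴·A².

C.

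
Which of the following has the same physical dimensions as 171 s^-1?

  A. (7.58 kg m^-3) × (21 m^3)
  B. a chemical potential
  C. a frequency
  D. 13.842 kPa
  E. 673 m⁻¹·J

Reference: s⁻¹.
Each option:
  A. [kg·m⁻³] · [m³] = kg
  B. [chemical potential] = kg·m²·s⁻²·mol⁻¹
  C. [frequency] = s⁻¹  ← same
  D. Pa = N·m⁻² = kg·m⁻¹·s⁻²
  E. J·m⁻¹ = N·m·m⁻¹ = kg·m·s⁻²
Only C. matches s⁻¹.

C.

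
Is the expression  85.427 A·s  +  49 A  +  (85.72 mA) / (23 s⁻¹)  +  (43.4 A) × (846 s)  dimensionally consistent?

Dimensions:
  85.427 A·s:  A·s = s·A
  49 A:  A
  (85.72 mA) / (23 s⁻¹):  [A] / [s⁻¹] = s·A
  (43.4 A) × (846 s):  [A] · [s] = s·A
The terms do not share a single dimension (A vs s·A).

No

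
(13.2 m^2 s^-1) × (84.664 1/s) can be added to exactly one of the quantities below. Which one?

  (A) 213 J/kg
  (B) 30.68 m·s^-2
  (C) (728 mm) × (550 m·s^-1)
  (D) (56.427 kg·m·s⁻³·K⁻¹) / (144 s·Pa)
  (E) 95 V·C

(A)

Reference: [m²·s⁻¹] · [s⁻¹] = m²·s⁻².
Each option:
  (A) J·kg⁻¹ = N·m·kg⁻¹ = m²·s⁻²  ← same
  (B) m·s⁻²
  (C) [m] · [m·s⁻¹] = m²·s⁻¹
  (D) [kg·m·s⁻³·K⁻¹] / [kg·m⁻¹·s⁻¹] = m²·s⁻²·K⁻¹
  (E) C·V = s·A·J·C⁻¹ = kg·m²·s⁻²
Only (A) matches m²·s⁻².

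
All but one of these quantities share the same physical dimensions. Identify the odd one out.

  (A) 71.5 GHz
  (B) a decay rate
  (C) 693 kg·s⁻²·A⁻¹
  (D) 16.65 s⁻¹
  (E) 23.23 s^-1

(C)

Reduce each to base SI dimensions:
  (A) Hz = s⁻¹
  (B) [decay rate] = s⁻¹
  (C) kg·s⁻²·A⁻¹
  (D) s⁻¹
  (E) s⁻¹
All reduce to s⁻¹ except (C), which is kg·s⁻²·A⁻¹.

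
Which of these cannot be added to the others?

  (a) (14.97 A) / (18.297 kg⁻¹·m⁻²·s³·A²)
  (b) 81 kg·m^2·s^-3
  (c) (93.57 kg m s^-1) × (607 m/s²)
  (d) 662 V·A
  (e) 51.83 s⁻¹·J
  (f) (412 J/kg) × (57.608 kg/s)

Dimensions:
  (a) [A] / [kg⁻¹·m⁻²·s³·A²] = kg·m²·s⁻³·A⁻¹
  (b) kg·m²·s⁻³
  (c) [kg·m·s⁻¹] · [m·s⁻²] = kg·m²·s⁻³
  (d) V·A = J·C⁻¹·A = kg·m²·s⁻³
  (e) J·s⁻¹ = N·m·s⁻¹ = kg·m²·s⁻³
  (f) [m²·s⁻²] · [kg·s⁻¹] = kg·m²·s⁻³
All reduce to kg·m²·s⁻³ except (a), which is kg·m²·s⁻³·A⁻¹.

(a)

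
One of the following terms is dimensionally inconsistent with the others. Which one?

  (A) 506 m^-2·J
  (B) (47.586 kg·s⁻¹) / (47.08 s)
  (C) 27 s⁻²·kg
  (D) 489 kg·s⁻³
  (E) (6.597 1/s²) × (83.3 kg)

Reduce each to base SI dimensions:
  (A) J·m⁻² = N·m·m⁻² = kg·s⁻²
  (B) [kg·s⁻¹] / [s] = kg·s⁻²
  (C) kg·s⁻²
  (D) kg·s⁻³
  (E) [s⁻²] · [kg] = kg·s⁻²
All reduce to kg·s⁻² except (D), which is kg·s⁻³.

(D)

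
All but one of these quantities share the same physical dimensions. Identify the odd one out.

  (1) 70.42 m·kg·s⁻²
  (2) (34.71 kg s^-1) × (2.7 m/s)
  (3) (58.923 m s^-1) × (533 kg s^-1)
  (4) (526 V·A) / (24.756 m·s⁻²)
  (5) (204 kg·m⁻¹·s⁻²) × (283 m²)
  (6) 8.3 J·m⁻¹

(4)

Work out the base dimensions of each:
  (1) kg·m·s⁻²
  (2) [kg·s⁻¹] · [m·s⁻¹] = kg·m·s⁻²
  (3) [m·s⁻¹] · [kg·s⁻¹] = kg·m·s⁻²
  (4) [kg·m²·s⁻³] / [m·s⁻²] = kg·m·s⁻¹
  (5) [kg·m⁻¹·s⁻²] · [m²] = kg·m·s⁻²
  (6) J·m⁻¹ = N·m·m⁻¹ = kg·m·s⁻²
All reduce to kg·m·s⁻² except (4), which is kg·m·s⁻¹.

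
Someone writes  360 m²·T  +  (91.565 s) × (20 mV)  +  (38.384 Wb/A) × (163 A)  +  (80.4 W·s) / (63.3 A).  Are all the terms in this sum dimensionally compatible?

In SI base units:
  360 m²·T:  T·m² = Wb·m⁻²·m² = kg·m²·s⁻²·A⁻¹
  (91.565 s) × (20 mV):  [s] · [kg·m²·s⁻³·A⁻¹] = kg·m²·s⁻²·A⁻¹
  (38.384 Wb/A) × (163 A):  [kg·m²·s⁻²·A⁻²] · [A] = kg·m²·s⁻²·A⁻¹
  (80.4 W·s) / (63.3 A):  [kg·m²·s⁻²] / [A] = kg·m²·s⁻²·A⁻¹
Every term reduces to kg·m²·s⁻²·A⁻¹.

Yes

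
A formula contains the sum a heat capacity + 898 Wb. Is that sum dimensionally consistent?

Work out the base dimensions of each:
  a heat capacity:  [heat capacity] = kg·m²·s⁻²·K⁻¹
  898 Wb:  Wb = V·s = kg·m²·s⁻²·A⁻¹
kg·m²·s⁻²·K⁻¹ ≠ kg·m²·s⁻²·A⁻¹, so they cannot be added.

No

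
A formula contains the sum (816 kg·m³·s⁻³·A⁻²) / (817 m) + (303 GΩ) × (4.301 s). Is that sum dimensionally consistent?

No

Work out the base dimensions of each:
  (816 kg·m³·s⁻³·A⁻²) / (817 m):  [kg·m³·s⁻³·A⁻²] / [m] = kg·m²·s⁻³·A⁻²
  (303 GΩ) × (4.301 s):  [kg·m²·s⁻³·A⁻²] · [s] = kg·m²·s⁻²·A⁻²
kg·m²·s⁻³·A⁻² ≠ kg·m²·s⁻²·A⁻², so they cannot be added.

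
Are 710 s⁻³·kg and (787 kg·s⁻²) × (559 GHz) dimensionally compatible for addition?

Dimensions:
  710 s⁻³·kg:  kg·s⁻³
  (787 kg·s⁻²) × (559 GHz):  [kg·s⁻²] · [s⁻¹] = kg·s⁻³
Both are kg·s⁻³, so they have the same dimensions and can be added.

Yes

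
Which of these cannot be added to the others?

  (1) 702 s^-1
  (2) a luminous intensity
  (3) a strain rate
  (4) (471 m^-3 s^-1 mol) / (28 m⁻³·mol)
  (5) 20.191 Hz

Expand each in SI base units:
  (1) s⁻¹
  (2) [luminous intensity] = cd
  (3) [strain rate] = s⁻¹
  (4) [m⁻³·s⁻¹·mol] / [m⁻³·mol] = s⁻¹
  (5) Hz = s⁻¹
All reduce to s⁻¹ except (2), which is cd.

(2)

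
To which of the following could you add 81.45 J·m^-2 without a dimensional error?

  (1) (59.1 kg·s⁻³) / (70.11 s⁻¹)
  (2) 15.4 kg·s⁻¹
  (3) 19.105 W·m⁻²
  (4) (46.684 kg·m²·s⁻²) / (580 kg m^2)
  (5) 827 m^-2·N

Reference: J·m⁻² = N·m·m⁻² = kg·s⁻².
Each option:
  (1) [kg·s⁻³] / [s⁻¹] = kg·s⁻²  ← same
  (2) kg·s⁻¹
  (3) W·m⁻² = J·s⁻¹·m⁻² = kg·s⁻³
  (4) [kg·m²·s⁻²] / [kg·m²] = s⁻²
  (5) N·m⁻² = kg·m·s⁻²·m⁻² = kg·m⁻¹·s⁻²
Only (1) matches kg·s⁻².

(1)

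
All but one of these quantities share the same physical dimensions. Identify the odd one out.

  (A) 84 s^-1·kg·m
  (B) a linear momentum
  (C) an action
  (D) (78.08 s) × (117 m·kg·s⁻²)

In SI base units:
  (A) kg·m·s⁻¹
  (B) [linear momentum] = kg·m·s⁻¹
  (C) [action] = kg·m²·s⁻¹
  (D) [s] · [kg·m·s⁻²] = kg·m·s⁻¹
All reduce to kg·m·s⁻¹ except (C), which is kg·m²·s⁻¹.

(C)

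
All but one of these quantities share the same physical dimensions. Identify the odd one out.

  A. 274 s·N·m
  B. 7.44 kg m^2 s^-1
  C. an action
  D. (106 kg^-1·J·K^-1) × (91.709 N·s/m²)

Dimensions:
  A. N·m·s = kg·m·s⁻²·m·s = kg·m²·s⁻¹
  B. kg·m²·s⁻¹
  C. [action] = kg·m²·s⁻¹
  D. [m²·s⁻²·K⁻¹] · [kg·m⁻¹·s⁻¹] = kg·m·s⁻³·K⁻¹
All reduce to kg·m²·s⁻¹ except D., which is kg·m·s⁻³·K⁻¹.

D.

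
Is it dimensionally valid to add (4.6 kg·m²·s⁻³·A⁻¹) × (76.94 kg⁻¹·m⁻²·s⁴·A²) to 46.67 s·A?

Yes

In SI base units:
  (4.6 kg·m²·s⁻³·A⁻¹) × (76.94 kg⁻¹·m⁻²·s⁴·A²):  [kg·m²·s⁻³·A⁻¹] · [kg⁻¹·m⁻²·s⁴·A²] = s·A
  46.67 s·A:  A·s = s·A
Both are s·A, so they have the same dimensions and can be added.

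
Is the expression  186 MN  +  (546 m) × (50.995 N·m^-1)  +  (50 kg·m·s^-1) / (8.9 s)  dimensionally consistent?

Yes

Dimensions:
  186 MN:  N = kg·m·s⁻²
  (546 m) × (50.995 N·m^-1):  [m] · [kg·s⁻²] = kg·m·s⁻²
  (50 kg·m·s^-1) / (8.9 s):  [kg·m·s⁻¹] / [s] = kg·m·s⁻²
Every term reduces to kg·m·s⁻².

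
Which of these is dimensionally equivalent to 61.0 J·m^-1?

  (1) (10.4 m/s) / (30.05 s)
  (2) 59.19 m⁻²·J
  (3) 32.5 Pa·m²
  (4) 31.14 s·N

(3)

Reference: J·m⁻¹ = N·m·m⁻¹ = kg·m·s⁻².
Each option:
  (1) [m·s⁻¹] / [s] = m·s⁻²
  (2) J·m⁻² = N·m·m⁻² = kg·s⁻²
  (3) Pa·m² = N·m⁻²·m² = kg·m·s⁻²  ← same
  (4) N·s = kg·m·s⁻²·s = kg·m·s⁻¹
Only (3) matches kg·m·s⁻².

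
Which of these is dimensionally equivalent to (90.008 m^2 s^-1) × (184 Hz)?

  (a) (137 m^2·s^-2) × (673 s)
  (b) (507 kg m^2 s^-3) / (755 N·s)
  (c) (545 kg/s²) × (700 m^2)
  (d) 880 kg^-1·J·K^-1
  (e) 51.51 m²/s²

Reference: [m²·s⁻¹] · [s⁻¹] = m²·s⁻².
Each option:
  (a) [m²·s⁻²] · [s] = m²·s⁻¹
  (b) [kg·m²·s⁻³] / [kg·m·s⁻¹] = m·s⁻²
  (c) [kg·s⁻²] · [m²] = kg·m²·s⁻²
  (d) J·kg⁻¹·K⁻¹ = N·m·kg⁻¹·K⁻¹ = m²·s⁻²·K⁻¹
  (e) m²·s⁻²  ← same
Only (e) matches m²·s⁻².

(e)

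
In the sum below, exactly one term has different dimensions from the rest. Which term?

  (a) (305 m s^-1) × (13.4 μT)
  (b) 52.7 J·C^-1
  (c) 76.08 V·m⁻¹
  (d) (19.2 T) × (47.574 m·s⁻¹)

(b)

Reduce each to base SI dimensions:
  (a) [m·s⁻¹] · [kg·s⁻²·A⁻¹] = kg·m·s⁻³·A⁻¹
  (b) J·C⁻¹ = N·m·(s·A)⁻¹ = kg·m²·s⁻³·A⁻¹
  (c) V·m⁻¹ = J·C⁻¹·m⁻¹ = kg·m·s⁻³·A⁻¹
  (d) [kg·s⁻²·A⁻¹] · [m·s⁻¹] = kg·m·s⁻³·A⁻¹
All reduce to kg·m·s⁻³·A⁻¹ except (b), which is kg·m²·s⁻³·A⁻¹.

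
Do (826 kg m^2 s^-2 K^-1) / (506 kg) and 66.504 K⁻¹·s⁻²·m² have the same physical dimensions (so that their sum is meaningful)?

Yes

In SI base units:
  (826 kg m^2 s^-2 K^-1) / (506 kg):  [kg·m²·s⁻²·K⁻¹] / [kg] = m²·s⁻²·K⁻¹
  66.504 K⁻¹·s⁻²·m²:  m²·s⁻²·K⁻¹
Both are m²·s⁻²·K⁻¹, so they have the same dimensions and can be added.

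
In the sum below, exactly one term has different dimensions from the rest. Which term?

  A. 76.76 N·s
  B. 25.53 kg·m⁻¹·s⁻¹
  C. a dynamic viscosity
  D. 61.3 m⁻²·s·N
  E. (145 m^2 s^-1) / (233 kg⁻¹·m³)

Reduce each to base SI dimensions:
  A. N·s = kg·m·s⁻²·s = kg·m·s⁻¹
  B. kg·m⁻¹·s⁻¹
  C. [dynamic viscosity] = kg·m⁻¹·s⁻¹
  D. N·s·m⁻² = kg·m·s⁻²·s·m⁻² = kg·m⁻¹·s⁻¹
  E. [m²·s⁻¹] / [kg⁻¹·m³] = kg·m⁻¹·s⁻¹
All reduce to kg·m⁻¹·s⁻¹ except A., which is kg·m·s⁻¹.

A.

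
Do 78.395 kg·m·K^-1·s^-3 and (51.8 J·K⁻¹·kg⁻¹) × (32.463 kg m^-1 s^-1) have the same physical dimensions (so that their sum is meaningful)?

In SI base units:
  78.395 kg·m·K^-1·s^-3:  kg·m·s⁻³·K⁻¹
  (51.8 J·K⁻¹·kg⁻¹) × (32.463 kg m^-1 s^-1):  [m²·s⁻²·K⁻¹] · [kg·m⁻¹·s⁻¹] = kg·m·s⁻³·K⁻¹
Both are kg·m·s⁻³·K⁻¹, so they have the same dimensions and can be added.

Yes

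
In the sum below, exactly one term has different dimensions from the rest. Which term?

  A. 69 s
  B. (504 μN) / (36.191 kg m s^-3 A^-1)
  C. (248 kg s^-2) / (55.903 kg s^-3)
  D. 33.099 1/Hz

Work out the base dimensions of each:
  A. s
  B. [kg·m·s⁻²] / [kg·m·s⁻³·A⁻¹] = s·A
  C. [kg·s⁻²] / [kg·s⁻³] = s
  D. Hz⁻¹ = (s⁻¹)⁻¹ = s
All reduce to s except B., which is s·A.

B.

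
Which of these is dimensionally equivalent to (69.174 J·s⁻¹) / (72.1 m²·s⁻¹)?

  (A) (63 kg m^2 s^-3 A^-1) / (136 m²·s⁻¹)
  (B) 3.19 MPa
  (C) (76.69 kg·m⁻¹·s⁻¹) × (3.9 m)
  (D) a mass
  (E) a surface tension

(E)

Reference: [kg·m²·s⁻³] / [m²·s⁻¹] = kg·s⁻².
Each option:
  (A) [kg·m²·s⁻³·A⁻¹] / [m²·s⁻¹] = kg·s⁻²·A⁻¹
  (B) Pa = N·m⁻² = kg·m⁻¹·s⁻²
  (C) [kg·m⁻¹·s⁻¹] · [m] = kg·s⁻¹
  (D) [mass] = kg
  (E) [surface tension] = kg·s⁻²  ← same
Only (E) matches kg·s⁻².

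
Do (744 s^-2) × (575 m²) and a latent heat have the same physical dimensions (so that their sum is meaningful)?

Yes

Dimensions:
  (744 s^-2) × (575 m²):  [s⁻²] · [m²] = m²·s⁻²
  a latent heat:  [latent heat] = m²·s⁻²
Both are m²·s⁻², so they have the same dimensions and can be added.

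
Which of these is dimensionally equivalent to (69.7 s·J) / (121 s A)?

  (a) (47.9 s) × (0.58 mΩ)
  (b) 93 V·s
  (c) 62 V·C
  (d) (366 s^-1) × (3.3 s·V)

(b)

Reference: [kg·m²·s⁻¹] / [s·A] = kg·m²·s⁻²·A⁻¹.
Each option:
  (a) [s] · [kg·m²·s⁻³·A⁻²] = kg·m²·s⁻²·A⁻²
  (b) V·s = J·C⁻¹·s = kg·m²·s⁻²·A⁻¹  ← same
  (c) C·V = s·A·J·C⁻¹ = kg·m²·s⁻²
  (d) [s⁻¹] · [kg·m²·s⁻²·A⁻¹] = kg·m²·s⁻³·A⁻¹
Only (b) matches kg·m²·s⁻²·A⁻¹.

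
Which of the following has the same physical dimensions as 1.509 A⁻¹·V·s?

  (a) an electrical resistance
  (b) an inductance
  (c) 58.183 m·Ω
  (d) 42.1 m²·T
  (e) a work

Reference: V·s·A⁻¹ = J·C⁻¹·s·A⁻¹ = kg·m²·s⁻²·A⁻².
Each option:
  (a) [electrical resistance] = kg·m²·s⁻³·A⁻²
  (b) [inductance] = kg·m²·s⁻²·A⁻²  ← same
  (c) Ω·m = V·A⁻¹·m = kg·m³·s⁻³·A⁻²
  (d) T·m² = Wb·m⁻²·m² = kg·m²·s⁻²·A⁻¹
  (e) [work] = kg·m²·s⁻²
Only (b) matches kg·m²·s⁻²·A⁻².

(b)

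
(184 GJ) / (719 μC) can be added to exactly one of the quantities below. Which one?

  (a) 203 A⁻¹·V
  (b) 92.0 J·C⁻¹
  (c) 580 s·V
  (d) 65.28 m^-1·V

Reference: [kg·m²·s⁻²] / [s·A] = kg·m²·s⁻³·A⁻¹.
Each option:
  (a) V·A⁻¹ = J·C⁻¹·A⁻¹ = kg·m²·s⁻³·A⁻²
  (b) J·C⁻¹ = N·m·(s·A)⁻¹ = kg·m²·s⁻³·A⁻¹  ← same
  (c) V·s = J·C⁻¹·s = kg·m²·s⁻²·A⁻¹
  (d) V·m⁻¹ = J·C⁻¹·m⁻¹ = kg·m·s⁻³·A⁻¹
Only (b) matches kg·m²·s⁻³·A⁻¹.

(b)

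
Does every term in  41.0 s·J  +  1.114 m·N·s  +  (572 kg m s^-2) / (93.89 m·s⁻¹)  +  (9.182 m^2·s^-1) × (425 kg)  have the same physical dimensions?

No

Expand each in SI base units:
  41.0 s·J:  J·s = N·m·s = kg·m²·s⁻¹
  1.114 m·N·s:  N·m·s = kg·m·s⁻²·m·s = kg·m²·s⁻¹
  (572 kg m s^-2) / (93.89 m·s⁻¹):  [kg·m·s⁻²] / [m·s⁻¹] = kg·s⁻¹
  (9.182 m^2·s^-1) × (425 kg):  [m²·s⁻¹] · [kg] = kg·m²·s⁻¹
The terms do not share a single dimension (kg·m²·s⁻¹ vs kg·s⁻¹).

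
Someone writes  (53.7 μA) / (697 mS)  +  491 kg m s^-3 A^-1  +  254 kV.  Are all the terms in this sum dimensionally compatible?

No

Work out the base dimensions of each:
  (53.7 μA) / (697 mS):  [A] / [kg⁻¹·m⁻²·s³·A²] = kg·m²·s⁻³·A⁻¹
  491 kg m s^-3 A^-1:  kg·m·s⁻³·A⁻¹
  254 kV:  V = J·C⁻¹ = kg·m²·s⁻³·A⁻¹
The terms do not share a single dimension (kg·m²·s⁻³·A⁻¹ vs kg·m·s⁻³·A⁻¹).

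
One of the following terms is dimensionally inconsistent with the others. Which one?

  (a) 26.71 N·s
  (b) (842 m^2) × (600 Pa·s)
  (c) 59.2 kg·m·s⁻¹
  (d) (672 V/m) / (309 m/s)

In SI base units:
  (a) N·s = kg·m·s⁻²·s = kg·m·s⁻¹
  (b) [m²] · [kg·m⁻¹·s⁻¹] = kg·m·s⁻¹
  (c) kg·m·s⁻¹
  (d) [kg·m·s⁻³·A⁻¹] / [m·s⁻¹] = kg·s⁻²·A⁻¹
All reduce to kg·m·s⁻¹ except (d), which is kg·s⁻²·A⁻¹.

(d)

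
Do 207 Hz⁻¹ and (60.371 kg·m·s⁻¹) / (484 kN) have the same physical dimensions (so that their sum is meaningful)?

Reduce each to base SI dimensions:
  207 Hz⁻¹:  Hz⁻¹ = (s⁻¹)⁻¹ = s
  (60.371 kg·m·s⁻¹) / (484 kN):  [kg·m·s⁻¹] / [kg·m·s⁻²] = s
Both are s, so they have the same dimensions and can be added.

Yes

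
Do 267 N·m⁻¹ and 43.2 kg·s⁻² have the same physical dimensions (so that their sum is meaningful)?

Reduce each to base SI dimensions:
  267 N·m⁻¹:  N·m⁻¹ = kg·m·s⁻²·m⁻¹ = kg·s⁻²
  43.2 kg·s⁻²:  kg·s⁻²
Both are kg·s⁻², so they have the same dimensions and can be added.

Yes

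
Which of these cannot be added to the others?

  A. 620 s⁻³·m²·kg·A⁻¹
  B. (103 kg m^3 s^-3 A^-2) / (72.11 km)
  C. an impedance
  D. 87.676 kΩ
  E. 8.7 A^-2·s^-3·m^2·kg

A.

Expand each in SI base units:
  A. kg·m²·s⁻³·A⁻¹
  B. [kg·m³·s⁻³·A⁻²] / [m] = kg·m²·s⁻³·A⁻²
  C. [impedance] = kg·m²·s⁻³·A⁻²
  D. Ω = V·A⁻¹ = kg·m²·s⁻³·A⁻²
  E. kg·m²·s⁻³·A⁻²
All reduce to kg·m²·s⁻³·A⁻² except A., which is kg·m²·s⁻³·A⁻¹.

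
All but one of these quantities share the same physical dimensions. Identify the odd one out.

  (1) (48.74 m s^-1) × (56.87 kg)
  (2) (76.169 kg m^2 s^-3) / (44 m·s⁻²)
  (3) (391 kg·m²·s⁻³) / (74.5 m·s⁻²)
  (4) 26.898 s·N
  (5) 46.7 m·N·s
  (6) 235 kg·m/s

(5)

Dimensions:
  (1) [m·s⁻¹] · [kg] = kg·m·s⁻¹
  (2) [kg·m²·s⁻³] / [m·s⁻²] = kg·m·s⁻¹
  (3) [kg·m²·s⁻³] / [m·s⁻²] = kg·m·s⁻¹
  (4) N·s = kg·m·s⁻²·s = kg·m·s⁻¹
  (5) N·m·s = kg·m·s⁻²·m·s = kg·m²·s⁻¹
  (6) kg·m·s⁻¹
All reduce to kg·m·s⁻¹ except (5), which is kg·m²·s⁻¹.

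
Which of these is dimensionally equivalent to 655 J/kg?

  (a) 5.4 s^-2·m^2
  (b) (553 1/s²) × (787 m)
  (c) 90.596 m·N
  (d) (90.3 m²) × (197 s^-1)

(a)

Reference: J·kg⁻¹ = N·m·kg⁻¹ = m²·s⁻².
Each option:
  (a) m²·s⁻²  ← same
  (b) [s⁻²] · [m] = m·s⁻²
  (c) N·m = kg·m·s⁻²·m = kg·m²·s⁻²
  (d) [m²] · [s⁻¹] = m²·s⁻¹
Only (a) matches m²·s⁻².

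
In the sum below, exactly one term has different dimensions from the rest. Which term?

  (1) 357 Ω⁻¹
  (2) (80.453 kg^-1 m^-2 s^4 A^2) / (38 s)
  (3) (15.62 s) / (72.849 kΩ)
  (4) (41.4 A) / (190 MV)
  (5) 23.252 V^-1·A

(3)

Reduce each to base SI dimensions:
  (1) Ω⁻¹ = (V·A⁻¹)⁻¹ = kg⁻¹·m⁻²·s³·A²
  (2) [kg⁻¹·m⁻²·s⁴·A²] / [s] = kg⁻¹·m⁻²·s³·A²
  (3) [s] / [kg·m²·s⁻³·A⁻²] = kg⁻¹·m⁻²·s⁴·A²
  (4) [A] / [kg·m²·s⁻³·A⁻¹] = kg⁻¹·m⁻²·s³·A²
  (5) A·V⁻¹ = A·(J·C⁻¹)⁻¹ = kg⁻¹·m⁻²·s³·A²
All reduce to kg⁻¹·m⁻²·s³·A² except (3), which is kg⁻¹·m⁻²·s⁴·A².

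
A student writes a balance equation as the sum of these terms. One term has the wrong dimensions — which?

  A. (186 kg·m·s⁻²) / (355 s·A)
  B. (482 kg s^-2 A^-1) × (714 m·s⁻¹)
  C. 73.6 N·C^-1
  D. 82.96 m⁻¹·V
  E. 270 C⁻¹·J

Reduce each to base SI dimensions:
  A. [kg·m·s⁻²] / [s·A] = kg·m·s⁻³·A⁻¹
  B. [kg·s⁻²·A⁻¹] · [m·s⁻¹] = kg·m·s⁻³·A⁻¹
  C. N·C⁻¹ = kg·m·s⁻²·(s·A)⁻¹ = kg·m·s⁻³·A⁻¹
  D. V·m⁻¹ = J·C⁻¹·m⁻¹ = kg·m·s⁻³·A⁻¹
  E. J·C⁻¹ = N·m·(s·A)⁻¹ = kg·m²·s⁻³·A⁻¹
All reduce to kg·m·s⁻³·A⁻¹ except E., which is kg·m²·s⁻³·A⁻¹.

E.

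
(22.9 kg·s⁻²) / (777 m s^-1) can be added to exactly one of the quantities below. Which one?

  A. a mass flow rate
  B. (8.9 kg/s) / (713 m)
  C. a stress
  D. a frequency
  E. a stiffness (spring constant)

B.

Reference: [kg·s⁻²] / [m·s⁻¹] = kg·m⁻¹·s⁻¹.
Each option:
  A. [mass flow rate] = kg·s⁻¹
  B. [kg·s⁻¹] / [m] = kg·m⁻¹·s⁻¹  ← same
  C. [stress] = kg·m⁻¹·s⁻²
  D. [frequency] = s⁻¹
  E. [stiffness (spring constant)] = kg·s⁻²
Only B. matches kg·m⁻¹·s⁻¹.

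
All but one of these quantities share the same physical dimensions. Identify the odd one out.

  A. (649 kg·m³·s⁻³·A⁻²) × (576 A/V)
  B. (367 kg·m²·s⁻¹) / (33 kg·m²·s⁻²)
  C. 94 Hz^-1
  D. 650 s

A.

Dimensions:
  A. [kg·m³·s⁻³·A⁻²] · [kg⁻¹·m⁻²·s³·A²] = m
  B. [kg·m²·s⁻¹] / [kg·m²·s⁻²] = s
  C. Hz⁻¹ = (s⁻¹)⁻¹ = s
  D. s
All reduce to s except A., which is m.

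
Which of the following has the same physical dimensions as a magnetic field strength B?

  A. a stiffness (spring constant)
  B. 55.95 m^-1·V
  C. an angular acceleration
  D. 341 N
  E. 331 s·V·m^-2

E.

Reference: [magnetic field strength B] = kg·s⁻²·A⁻¹.
Each option:
  A. [stiffness (spring constant)] = kg·s⁻²
  B. V·m⁻¹ = J·C⁻¹·m⁻¹ = kg·m·s⁻³·A⁻¹
  C. [angular acceleration] = s⁻²
  D. N = kg·m·s⁻²
  E. V·s·m⁻² = J·C⁻¹·s·m⁻² = kg·s⁻²·A⁻¹  ← same
Only E. matches kg·s⁻²·A⁻¹.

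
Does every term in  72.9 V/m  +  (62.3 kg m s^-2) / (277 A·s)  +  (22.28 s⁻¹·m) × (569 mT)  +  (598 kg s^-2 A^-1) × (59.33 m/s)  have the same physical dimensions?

In SI base units:
  72.9 V/m:  V·m⁻¹ = J·C⁻¹·m⁻¹ = kg·m·s⁻³·A⁻¹
  (62.3 kg m s^-2) / (277 A·s):  [kg·m·s⁻²] / [s·A] = kg·m·s⁻³·A⁻¹
  (22.28 s⁻¹·m) × (569 mT):  [m·s⁻¹] · [kg·s⁻²·A⁻¹] = kg·m·s⁻³·A⁻¹
  (598 kg s^-2 A^-1) × (59.33 m/s):  [kg·s⁻²·A⁻¹] · [m·s⁻¹] = kg·m·s⁻³·A⁻¹
Every term reduces to kg·m·s⁻³·A⁻¹.

Yes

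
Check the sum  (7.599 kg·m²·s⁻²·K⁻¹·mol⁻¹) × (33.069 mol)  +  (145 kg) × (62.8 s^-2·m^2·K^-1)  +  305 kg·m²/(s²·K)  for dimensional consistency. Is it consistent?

Yes

Work out the base dimensions of each:
  (7.599 kg·m²·s⁻²·K⁻¹·mol⁻¹) × (33.069 mol):  [kg·m²·s⁻²·K⁻¹·mol⁻¹] · [mol] = kg·m²·s⁻²·K⁻¹
  (145 kg) × (62.8 s^-2·m^2·K^-1):  [kg] · [m²·s⁻²·K⁻¹] = kg·m²·s⁻²·K⁻¹
  305 kg·m²/(s²·K):  kg·m²·s⁻²·K⁻¹
Every term reduces to kg·m²·s⁻²·K⁻¹.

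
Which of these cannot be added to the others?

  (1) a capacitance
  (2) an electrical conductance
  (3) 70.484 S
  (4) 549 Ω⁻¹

Expand each in SI base units:
  (1) [capacitance] = kg⁻¹·m⁻²·s⁴·A²
  (2) [electrical conductance] = kg⁻¹·m⁻²·s³·A²
  (3) S = Ω⁻¹ = kg⁻¹·m⁻²·s³·A²
  (4) Ω⁻¹ = (V·A⁻¹)⁻¹ = kg⁻¹·m⁻²·s³·A²
All reduce to kg⁻¹·m⁻²·s³·A² except (1), which is kg⁻¹·m⁻²·s⁴·A².

(1)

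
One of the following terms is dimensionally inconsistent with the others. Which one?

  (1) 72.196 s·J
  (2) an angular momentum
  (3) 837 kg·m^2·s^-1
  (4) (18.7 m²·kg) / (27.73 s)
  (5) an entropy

(5)

Expand each in SI base units:
  (1) J·s = N·m·s = kg·m²·s⁻¹
  (2) [angular momentum] = kg·m²·s⁻¹
  (3) kg·m²·s⁻¹
  (4) [kg·m²] / [s] = kg·m²·s⁻¹
  (5) [entropy] = kg·m²·s⁻²·K⁻¹
All reduce to kg·m²·s⁻¹ except (5), which is kg·m²·s⁻²·K⁻¹.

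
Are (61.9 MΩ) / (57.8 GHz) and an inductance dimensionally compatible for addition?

In SI base units:
  (61.9 MΩ) / (57.8 GHz):  [kg·m²·s⁻³·A⁻²] / [s⁻¹] = kg·m²·s⁻²·A⁻²
  an inductance:  [inductance] = kg·m²·s⁻²·A⁻²
Both are kg·m²·s⁻²·A⁻², so they have the same dimensions and can be added.

Yes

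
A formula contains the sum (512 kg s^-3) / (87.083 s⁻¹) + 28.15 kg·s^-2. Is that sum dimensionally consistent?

Yes

Expand each in SI base units:
  (512 kg s^-3) / (87.083 s⁻¹):  [kg·s⁻³] / [s⁻¹] = kg·s⁻²
  28.15 kg·s^-2:  kg·s⁻²
Both are kg·s⁻², so they have the same dimensions and can be added.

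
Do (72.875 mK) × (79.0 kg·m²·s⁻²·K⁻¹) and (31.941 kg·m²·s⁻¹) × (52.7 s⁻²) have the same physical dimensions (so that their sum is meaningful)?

Reduce each to base SI dimensions:
  (72.875 mK) × (79.0 kg·m²·s⁻²·K⁻¹):  [K] · [kg·m²·s⁻²·K⁻¹] = kg·m²·s⁻²
  (31.941 kg·m²·s⁻¹) × (52.7 s⁻²):  [kg·m²·s⁻¹] · [s⁻²] = kg·m²·s⁻³
kg·m²·s⁻² ≠ kg·m²·s⁻³, so they cannot be added.

No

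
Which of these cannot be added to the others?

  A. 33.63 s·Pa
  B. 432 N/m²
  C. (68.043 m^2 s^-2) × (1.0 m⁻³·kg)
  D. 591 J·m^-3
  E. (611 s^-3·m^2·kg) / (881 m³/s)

A.

Work out the base dimensions of each:
  A. Pa·s = N·m⁻²·s = kg·m⁻¹·s⁻¹
  B. N·m⁻² = kg·m·s⁻²·m⁻² = kg·m⁻¹·s⁻²
  C. [m²·s⁻²] · [kg·m⁻³] = kg·m⁻¹·s⁻²
  D. J·m⁻³ = N·m·m⁻³ = kg·m⁻¹·s⁻²
  E. [kg·m²·s⁻³] / [m³·s⁻¹] = kg·m⁻¹·s⁻²
All reduce to kg·m⁻¹·s⁻² except A., which is kg·m⁻¹·s⁻¹.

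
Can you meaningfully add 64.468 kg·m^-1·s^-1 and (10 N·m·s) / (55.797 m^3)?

In SI base units:
  64.468 kg·m^-1·s^-1:  kg·m⁻¹·s⁻¹
  (10 N·m·s) / (55.797 m^3):  [kg·m²·s⁻¹] / [m³] = kg·m⁻¹·s⁻¹
Both are kg·m⁻¹·s⁻¹, so they have the same dimensions and can be added.

Yes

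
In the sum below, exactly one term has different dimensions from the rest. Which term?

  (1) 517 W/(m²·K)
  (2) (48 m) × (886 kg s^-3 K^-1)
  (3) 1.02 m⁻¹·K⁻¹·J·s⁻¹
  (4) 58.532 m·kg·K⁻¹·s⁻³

(1)

In SI base units:
  (1) W·m⁻²·K⁻¹ = J·s⁻¹·m⁻²·K⁻¹ = kg·s⁻³·K⁻¹
  (2) [m] · [kg·s⁻³·K⁻¹] = kg·m·s⁻³·K⁻¹
  (3) J·s⁻¹·m⁻¹·K⁻¹ = N·m·s⁻¹·m⁻¹·K⁻¹ = kg·m·s⁻³·K⁻¹
  (4) kg·m·s⁻³·K⁻¹
All reduce to kg·m·s⁻³·K⁻¹ except (1), which is kg·s⁻³·K⁻¹.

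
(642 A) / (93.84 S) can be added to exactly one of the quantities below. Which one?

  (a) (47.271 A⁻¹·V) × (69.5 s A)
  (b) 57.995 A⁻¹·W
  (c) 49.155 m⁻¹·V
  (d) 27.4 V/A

Reference: [A] / [kg⁻¹·m⁻²·s³·A²] = kg·m²·s⁻³·A⁻¹.
Each option:
  (a) [kg·m²·s⁻³·A⁻²] · [s·A] = kg·m²·s⁻²·A⁻¹
  (b) W·A⁻¹ = J·s⁻¹·A⁻¹ = kg·m²·s⁻³·A⁻¹  ← same
  (c) V·m⁻¹ = J·C⁻¹·m⁻¹ = kg·m·s⁻³·A⁻¹
  (d) V·A⁻¹ = J·C⁻¹·A⁻¹ = kg·m²·s⁻³·A⁻²
Only (b) matches kg·m²·s⁻³·A⁻¹.

(b)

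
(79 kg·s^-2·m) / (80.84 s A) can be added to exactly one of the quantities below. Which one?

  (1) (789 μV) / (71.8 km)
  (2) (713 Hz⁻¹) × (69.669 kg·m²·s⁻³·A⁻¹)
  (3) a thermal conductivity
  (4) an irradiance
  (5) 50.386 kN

Reference: [kg·m·s⁻²] / [s·A] = kg·m·s⁻³·A⁻¹.
Each option:
  (1) [kg·m²·s⁻³·A⁻¹] / [m] = kg·m·s⁻³·A⁻¹  ← same
  (2) [s] · [kg·m²·s⁻³·A⁻¹] = kg·m²·s⁻²·A⁻¹
  (3) [thermal conductivity] = kg·m·s⁻³·K⁻¹
  (4) [irradiance] = kg·s⁻³
  (5) N = kg·m·s⁻²
Only (1) matches kg·m·s⁻³·A⁻¹.

(1)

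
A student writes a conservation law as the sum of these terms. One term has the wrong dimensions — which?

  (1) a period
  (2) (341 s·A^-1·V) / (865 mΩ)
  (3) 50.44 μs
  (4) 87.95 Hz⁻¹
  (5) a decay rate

Dimensions:
  (1) [period] = s
  (2) [kg·m²·s⁻²·A⁻²] / [kg·m²·s⁻³·A⁻²] = s
  (3) s
  (4) Hz⁻¹ = (s⁻¹)⁻¹ = s
  (5) [decay rate] = s⁻¹
All reduce to s except (5), which is s⁻¹.

(5)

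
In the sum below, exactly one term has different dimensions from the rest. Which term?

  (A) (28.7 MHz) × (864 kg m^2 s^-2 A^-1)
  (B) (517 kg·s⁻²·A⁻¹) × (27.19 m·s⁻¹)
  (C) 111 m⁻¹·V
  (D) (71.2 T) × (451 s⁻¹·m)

(A)

Reduce each to base SI dimensions:
  (A) [s⁻¹] · [kg·m²·s⁻²·A⁻¹] = kg·m²·s⁻³·A⁻¹
  (B) [kg·s⁻²·A⁻¹] · [m·s⁻¹] = kg·m·s⁻³·A⁻¹
  (C) V·m⁻¹ = J·C⁻¹·m⁻¹ = kg·m·s⁻³·A⁻¹
  (D) [kg·s⁻²·A⁻¹] · [m·s⁻¹] = kg·m·s⁻³·A⁻¹
All reduce to kg·m·s⁻³·A⁻¹ except (A), which is kg·m²·s⁻³·A⁻¹.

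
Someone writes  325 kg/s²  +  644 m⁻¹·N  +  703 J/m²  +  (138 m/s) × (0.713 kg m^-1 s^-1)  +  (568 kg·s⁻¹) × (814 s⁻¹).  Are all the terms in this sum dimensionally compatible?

Yes

Work out the base dimensions of each:
  325 kg/s²:  kg·s⁻²
  644 m⁻¹·N:  N·m⁻¹ = kg·m·s⁻²·m⁻¹ = kg·s⁻²
  703 J/m²:  J·m⁻² = N·m·m⁻² = kg·s⁻²
  (138 m/s) × (0.713 kg m^-1 s^-1):  [m·s⁻¹] · [kg·m⁻¹·s⁻¹] = kg·s⁻²
  (568 kg·s⁻¹) × (814 s⁻¹):  [kg·s⁻¹] · [s⁻¹] = kg·s⁻²
Every term reduces to kg·s⁻².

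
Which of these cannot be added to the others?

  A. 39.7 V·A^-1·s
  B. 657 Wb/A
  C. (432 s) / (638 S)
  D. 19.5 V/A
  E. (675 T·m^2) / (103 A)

D.

Reduce each to base SI dimensions:
  A. V·s·A⁻¹ = J·C⁻¹·s·A⁻¹ = kg·m²·s⁻²·A⁻²
  B. Wb·A⁻¹ = V·s·A⁻¹ = kg·m²·s⁻²·A⁻²
  C. [s] / [kg⁻¹·m⁻²·s³·A²] = kg·m²·s⁻²·A⁻²
  D. V·A⁻¹ = J·C⁻¹·A⁻¹ = kg·m²·s⁻³·A⁻²
  E. [kg·m²·s⁻²·A⁻¹] / [A] = kg·m²·s⁻²·A⁻²
All reduce to kg·m²·s⁻²·A⁻² except D., which is kg·m²·s⁻³·A⁻².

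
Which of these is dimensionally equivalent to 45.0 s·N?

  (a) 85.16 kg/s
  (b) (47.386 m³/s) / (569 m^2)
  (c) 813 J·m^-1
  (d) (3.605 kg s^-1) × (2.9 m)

(d)

Reference: N·s = kg·m·s⁻²·s = kg·m·s⁻¹.
Each option:
  (a) kg·s⁻¹
  (b) [m³·s⁻¹] / [m²] = m·s⁻¹
  (c) J·m⁻¹ = N·m·m⁻¹ = kg·m·s⁻²
  (d) [kg·s⁻¹] · [m] = kg·m·s⁻¹  ← same
Only (d) matches kg·m·s⁻¹.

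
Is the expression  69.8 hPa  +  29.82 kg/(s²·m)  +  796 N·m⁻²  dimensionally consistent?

Dimensions:
  69.8 hPa:  Pa = N·m⁻² = kg·m⁻¹·s⁻²
  29.82 kg/(s²·m):  kg·m⁻¹·s⁻²
  796 N·m⁻²:  N·m⁻² = kg·m·s⁻²·m⁻² = kg·m⁻¹·s⁻²
Every term reduces to kg·m⁻¹·s⁻².

Yes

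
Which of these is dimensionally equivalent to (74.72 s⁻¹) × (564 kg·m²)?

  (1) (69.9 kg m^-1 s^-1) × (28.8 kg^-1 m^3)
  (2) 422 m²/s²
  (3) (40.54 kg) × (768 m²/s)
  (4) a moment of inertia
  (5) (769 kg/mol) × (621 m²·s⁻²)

Reference: [s⁻¹] · [kg·m²] = kg·m²·s⁻¹.
Each option:
  (1) [kg·m⁻¹·s⁻¹] · [kg⁻¹·m³] = m²·s⁻¹
  (2) m²·s⁻²
  (3) [kg] · [m²·s⁻¹] = kg·m²·s⁻¹  ← same
  (4) [moment of inertia] = kg·m²
  (5) [kg·mol⁻¹] · [m²·s⁻²] = kg·m²·s⁻²·mol⁻¹
Only (3) matches kg·m²·s⁻¹.

(3)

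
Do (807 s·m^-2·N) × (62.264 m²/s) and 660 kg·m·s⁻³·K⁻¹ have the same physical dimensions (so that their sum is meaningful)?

No

Dimensions:
  (807 s·m^-2·N) × (62.264 m²/s):  [kg·m⁻¹·s⁻¹] · [m²·s⁻¹] = kg·m·s⁻²
  660 kg·m·s⁻³·K⁻¹:  kg·m·s⁻³·K⁻¹
kg·m·s⁻² ≠ kg·m·s⁻³·K⁻¹, so they cannot be added.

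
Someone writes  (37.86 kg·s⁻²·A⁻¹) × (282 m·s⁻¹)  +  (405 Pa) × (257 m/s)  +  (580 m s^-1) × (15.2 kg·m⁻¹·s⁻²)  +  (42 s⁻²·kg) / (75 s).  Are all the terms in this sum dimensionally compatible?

Dimensions:
  (37.86 kg·s⁻²·A⁻¹) × (282 m·s⁻¹):  [kg·s⁻²·A⁻¹] · [m·s⁻¹] = kg·m·s⁻³·A⁻¹
  (405 Pa) × (257 m/s):  [kg·m⁻¹·s⁻²] · [m·s⁻¹] = kg·s⁻³
  (580 m s^-1) × (15.2 kg·m⁻¹·s⁻²):  [m·s⁻¹] · [kg·m⁻¹·s⁻²] = kg·s⁻³
  (42 s⁻²·kg) / (75 s):  [kg·s⁻²] / [s] = kg·s⁻³
The terms do not share a single dimension (kg·m·s⁻³·A⁻¹ vs kg·s⁻³).

No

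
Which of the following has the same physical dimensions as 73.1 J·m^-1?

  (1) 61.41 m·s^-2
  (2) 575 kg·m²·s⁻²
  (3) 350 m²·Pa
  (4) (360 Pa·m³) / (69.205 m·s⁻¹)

Reference: J·m⁻¹ = N·m·m⁻¹ = kg·m·s⁻².
Each option:
  (1) m·s⁻²
  (2) kg·m²·s⁻²
  (3) Pa·m² = N·m⁻²·m² = kg·m·s⁻²  ← same
  (4) [kg·m²·s⁻²] / [m·s⁻¹] = kg·m·s⁻¹
Only (3) matches kg·m·s⁻².

(3)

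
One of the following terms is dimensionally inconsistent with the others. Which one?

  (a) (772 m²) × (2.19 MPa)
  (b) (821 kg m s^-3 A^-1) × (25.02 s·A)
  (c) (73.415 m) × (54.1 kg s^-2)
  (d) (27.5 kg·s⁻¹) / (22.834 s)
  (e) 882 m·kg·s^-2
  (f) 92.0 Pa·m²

In SI base units:
  (a) [m²] · [kg·m⁻¹·s⁻²] = kg·m·s⁻²
  (b) [kg·m·s⁻³·A⁻¹] · [s·A] = kg·m·s⁻²
  (c) [m] · [kg·s⁻²] = kg·m·s⁻²
  (d) [kg·s⁻¹] / [s] = kg·s⁻²
  (e) kg·m·s⁻²
  (f) Pa·m² = N·m⁻²·m² = kg·m·s⁻²
All reduce to kg·m·s⁻² except (d), which is kg·s⁻².

(d)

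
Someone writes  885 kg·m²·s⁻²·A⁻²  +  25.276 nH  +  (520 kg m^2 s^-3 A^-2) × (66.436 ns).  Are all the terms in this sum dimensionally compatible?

Expand each in SI base units:
  885 kg·m²·s⁻²·A⁻²:  kg·m²·s⁻²·A⁻²
  25.276 nH:  H = V·s·A⁻¹ = kg·m²·s⁻²·A⁻²
  (520 kg m^2 s^-3 A^-2) × (66.436 ns):  [kg·m²·s⁻³·A⁻²] · [s] = kg·m²·s⁻²·A⁻²
Every term reduces to kg·m²·s⁻²·A⁻².

Yes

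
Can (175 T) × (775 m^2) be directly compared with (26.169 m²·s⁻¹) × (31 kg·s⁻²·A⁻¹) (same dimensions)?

No

Work out the base dimensions of each:
  (175 T) × (775 m^2):  [kg·s⁻²·A⁻¹] · [m²] = kg·m²·s⁻²·A⁻¹
  (26.169 m²·s⁻¹) × (31 kg·s⁻²·A⁻¹):  [m²·s⁻¹] · [kg·s⁻²·A⁻¹] = kg·m²·s⁻³·A⁻¹
kg·m²·s⁻²·A⁻¹ ≠ kg·m²·s⁻³·A⁻¹, so they cannot be added.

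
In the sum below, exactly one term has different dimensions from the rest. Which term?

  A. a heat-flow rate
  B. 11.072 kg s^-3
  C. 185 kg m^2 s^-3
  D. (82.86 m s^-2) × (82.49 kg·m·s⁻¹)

Dimensions:
  A. [heat-flow rate] = kg·m²·s⁻³
  B. kg·s⁻³
  C. kg·m²·s⁻³
  D. [m·s⁻²] · [kg·m·s⁻¹] = kg·m²·s⁻³
All reduce to kg·m²·s⁻³ except B., which is kg·s⁻³.

B.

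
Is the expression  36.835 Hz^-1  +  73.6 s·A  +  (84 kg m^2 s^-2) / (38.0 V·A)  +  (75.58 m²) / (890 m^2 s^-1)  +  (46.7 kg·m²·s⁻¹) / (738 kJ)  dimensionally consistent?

Work out the base dimensions of each:
  36.835 Hz^-1:  Hz⁻¹ = (s⁻¹)⁻¹ = s
  73.6 s·A:  A·s = s·A
  (84 kg m^2 s^-2) / (38.0 V·A):  [kg·m²·s⁻²] / [kg·m²·s⁻³] = s
  (75.58 m²) / (890 m^2 s^-1):  [m²] / [m²·s⁻¹] = s
  (46.7 kg·m²·s⁻¹) / (738 kJ):  [kg·m²·s⁻¹] / [kg·m²·s⁻²] = s
The terms do not share a single dimension (s vs s·A).

No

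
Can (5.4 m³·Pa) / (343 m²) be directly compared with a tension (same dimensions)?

No

In SI base units:
  (5.4 m³·Pa) / (343 m²):  [kg·m²·s⁻²] / [m²] = kg·s⁻²
  a tension:  [tension] = kg·m·s⁻²
kg·s⁻² ≠ kg·m·s⁻², so they cannot be added.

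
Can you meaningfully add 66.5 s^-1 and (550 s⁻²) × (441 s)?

Yes

Expand each in SI base units:
  66.5 s^-1:  s⁻¹
  (550 s⁻²) × (441 s):  [s⁻²] · [s] = s⁻¹
Both are s⁻¹, so they have the same dimensions and can be added.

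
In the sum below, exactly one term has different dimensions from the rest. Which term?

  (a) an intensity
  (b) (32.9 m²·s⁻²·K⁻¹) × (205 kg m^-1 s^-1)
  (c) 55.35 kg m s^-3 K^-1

Expand each in SI base units:
  (a) [intensity] = kg·s⁻³
  (b) [m²·s⁻²·K⁻¹] · [kg·m⁻¹·s⁻¹] = kg·m·s⁻³·K⁻¹
  (c) kg·m·s⁻³·K⁻¹
All reduce to kg·m·s⁻³·K⁻¹ except (a), which is kg·s⁻³.

(a)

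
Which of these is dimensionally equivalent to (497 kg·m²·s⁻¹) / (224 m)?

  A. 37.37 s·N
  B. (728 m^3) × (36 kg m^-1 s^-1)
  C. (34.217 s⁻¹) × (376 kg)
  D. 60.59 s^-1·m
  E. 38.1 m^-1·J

Reference: [kg·m²·s⁻¹] / [m] = kg·m·s⁻¹.
Each option:
  A. N·s = kg·m·s⁻²·s = kg·m·s⁻¹  ← same
  B. [m³] · [kg·m⁻¹·s⁻¹] = kg·m²·s⁻¹
  C. [s⁻¹] · [kg] = kg·s⁻¹
  D. m·s⁻¹
  E. J·m⁻¹ = N·m·m⁻¹ = kg·m·s⁻²
Only A. matches kg·m·s⁻¹.

A.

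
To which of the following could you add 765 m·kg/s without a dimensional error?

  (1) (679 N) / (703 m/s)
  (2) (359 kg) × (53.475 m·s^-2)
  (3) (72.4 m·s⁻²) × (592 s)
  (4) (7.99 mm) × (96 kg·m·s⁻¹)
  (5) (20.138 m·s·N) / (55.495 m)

(5)

Reference: kg·m·s⁻¹.
Each option:
  (1) [kg·m·s⁻²] / [m·s⁻¹] = kg·s⁻¹
  (2) [kg] · [m·s⁻²] = kg·m·s⁻²
  (3) [m·s⁻²] · [s] = m·s⁻¹
  (4) [m] · [kg·m·s⁻¹] = kg·m²·s⁻¹
  (5) [kg·m²·s⁻¹] / [m] = kg·m·s⁻¹  ← same
Only (5) matches kg·m·s⁻¹.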